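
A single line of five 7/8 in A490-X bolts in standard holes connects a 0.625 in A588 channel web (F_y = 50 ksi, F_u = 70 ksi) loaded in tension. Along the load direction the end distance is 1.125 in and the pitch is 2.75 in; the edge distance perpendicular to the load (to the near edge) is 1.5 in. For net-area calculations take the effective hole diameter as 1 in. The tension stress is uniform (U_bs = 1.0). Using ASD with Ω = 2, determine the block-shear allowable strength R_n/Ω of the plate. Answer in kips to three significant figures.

122 kips

Shear plane L_v = 1.125 + 4·2.75 = 12.12 in; A_gv = 12.12 × 0.625 = 7.578 in².
A_nv = (12.12 − 4.5·1) × 0.625 = 4.766 in².
A_nt = (1.5 − 0.5·1) × 0.625 = 0.625 in².
0.6 F_u A_nv = 200.2 kips; 0.6 F_y A_gv = 227.3 kips → shear rupture governs the shear term.
R_n = 200.2 + 1.0 × 70 × 0.625 = 243.9 kips.
Allowable strength R_n/Ω = 243.9 / 2 = 122 kips.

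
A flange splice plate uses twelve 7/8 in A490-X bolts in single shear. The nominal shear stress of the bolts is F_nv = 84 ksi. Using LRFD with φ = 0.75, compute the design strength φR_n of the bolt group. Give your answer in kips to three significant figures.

455 kips

A_b = π × 0.875² / 4 = 0.6013 in².
R_n = F_nv · A_b · n · n_s = 84 × 0.6013 × 12 × 1 = 606.1 kips.
Design strength φR_n = 0.75 × 606.1 = 455 kips.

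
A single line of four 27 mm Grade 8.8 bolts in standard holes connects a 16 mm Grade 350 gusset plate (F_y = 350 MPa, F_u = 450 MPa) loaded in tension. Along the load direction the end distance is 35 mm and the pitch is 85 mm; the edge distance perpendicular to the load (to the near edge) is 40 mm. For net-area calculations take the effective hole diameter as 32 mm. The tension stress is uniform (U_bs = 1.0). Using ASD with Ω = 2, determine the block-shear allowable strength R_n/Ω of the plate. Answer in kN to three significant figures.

471 kN

Shear plane L_v = 35 + 3·85 = 290 mm; A_gv = 290 × 16 = 4640 mm².
A_nv = (290 − 3.5·32) × 16 = 2848 mm².
A_nt = (40 − 0.5·32) × 16 = 384 mm².
0.6 F_u A_nv = 769 kN; 0.6 F_y A_gv = 974.4 kN → shear rupture governs the shear term.
R_n = 769 + 1.0 × 450 × 384 / 1000 = 941.8 kN.
Allowable strength R_n/Ω = 941.8 / 2 = 471 kN.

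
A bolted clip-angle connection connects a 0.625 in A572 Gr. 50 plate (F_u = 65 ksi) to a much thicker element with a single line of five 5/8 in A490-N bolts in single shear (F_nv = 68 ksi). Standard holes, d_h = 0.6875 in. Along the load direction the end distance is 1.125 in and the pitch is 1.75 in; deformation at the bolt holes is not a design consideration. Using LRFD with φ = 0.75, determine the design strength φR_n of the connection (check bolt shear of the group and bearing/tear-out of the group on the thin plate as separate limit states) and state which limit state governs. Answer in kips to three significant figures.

Bolt shear: A_b = π·0.625²/4 = 0.3068 in²; R_n = 68 × 0.3068 × 5 × 1 = 104.3 kips → 0.75 × 104.3 = 78.2 kips.
Bearing (1.5 l_c t F_u ≤ 3.0 d t F_u): upper limit = 3.0·0.625·0.625·65 = 76.17 kips.
  Edge l_c = 1.125 − 0.6875/2 = 0.7812 → r_n = 47.61 kips; interior l_c = 1.75 − 0.6875 = 1.062 → r_n = 64.75 kips.
  R_n,bearing = 1·47.61 + 4·64.75 = 306.6 kips → 0.75 × 306.6 = 230 kips.
Bolt shear governs: 78.2 kips.

78.2 kips (bolt shear governs)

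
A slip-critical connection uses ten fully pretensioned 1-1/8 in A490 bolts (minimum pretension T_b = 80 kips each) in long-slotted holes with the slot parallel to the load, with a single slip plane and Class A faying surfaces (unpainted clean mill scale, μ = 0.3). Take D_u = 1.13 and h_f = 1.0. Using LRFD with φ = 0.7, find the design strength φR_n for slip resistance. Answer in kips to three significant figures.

R_n = μ · D_u · h_f · T_b · n_s · n_b = 0.3 × 1.13 × 1.0 × 80 × 1 × 10 = 271.2 kips.
Design strength φR_n = 0.7 × 271.2 = 190 kips.

190 kips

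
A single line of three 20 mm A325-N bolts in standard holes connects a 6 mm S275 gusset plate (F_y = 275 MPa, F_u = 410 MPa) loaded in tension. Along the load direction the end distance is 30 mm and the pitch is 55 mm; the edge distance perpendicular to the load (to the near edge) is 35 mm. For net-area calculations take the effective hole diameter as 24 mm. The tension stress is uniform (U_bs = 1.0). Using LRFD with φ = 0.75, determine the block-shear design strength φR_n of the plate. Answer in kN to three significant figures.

131 kN

Shear plane L_v = 30 + 2·55 = 140 mm; A_gv = 140 × 6 = 840 mm².
A_nv = (140 − 2.5·24) × 6 = 480 mm².
A_nt = (35 − 0.5·24) × 6 = 138 mm².
0.6 F_u A_nv = 118.1 kN; 0.6 F_y A_gv = 138.6 kN → shear rupture governs the shear term.
R_n = 118.1 + 1.0 × 410 × 138 / 1000 = 174.7 kN.
Design strength φR_n = 0.75 × 174.7 = 131 kN.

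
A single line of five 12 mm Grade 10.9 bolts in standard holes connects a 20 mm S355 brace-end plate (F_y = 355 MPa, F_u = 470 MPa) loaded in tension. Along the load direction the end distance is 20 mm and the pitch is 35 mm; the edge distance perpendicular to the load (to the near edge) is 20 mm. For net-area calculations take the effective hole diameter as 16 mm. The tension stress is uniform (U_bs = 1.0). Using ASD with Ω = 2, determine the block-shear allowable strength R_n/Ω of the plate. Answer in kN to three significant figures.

Shear plane L_v = 20 + 4·35 = 160 mm; A_gv = 160 × 20 = 3200 mm².
A_nv = (160 − 4.5·16) × 20 = 1760 mm².
A_nt = (20 − 0.5·16) × 20 = 240 mm².
0.6 F_u A_nv = 496.3 kN; 0.6 F_y A_gv = 681.6 kN → shear rupture governs the shear term.
R_n = 496.3 + 1.0 × 470 × 240 / 1000 = 609.1 kN.
Allowable strength R_n/Ω = 609.1 / 2 = 305 kN.

305 kN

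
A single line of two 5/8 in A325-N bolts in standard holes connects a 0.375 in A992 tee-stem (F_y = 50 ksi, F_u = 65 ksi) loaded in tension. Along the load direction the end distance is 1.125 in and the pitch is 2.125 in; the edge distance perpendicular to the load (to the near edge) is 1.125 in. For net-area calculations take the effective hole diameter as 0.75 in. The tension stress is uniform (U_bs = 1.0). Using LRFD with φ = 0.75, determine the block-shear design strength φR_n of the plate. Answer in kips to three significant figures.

37 kips

Shear plane L_v = 1.125 + 1·2.125 = 3.25 in; A_gv = 3.25 × 0.375 = 1.219 in².
A_nv = (3.25 − 1.5·0.75) × 0.375 = 0.7969 in².
A_nt = (1.125 − 0.5·0.75) × 0.375 = 0.2812 in².
0.6 F_u A_nv = 31.08 kips; 0.6 F_y A_gv = 36.56 kips → shear rupture governs the shear term.
R_n = 31.08 + 1.0 × 65 × 0.2812 = 49.36 kips.
Design strength φR_n = 0.75 × 49.36 = 37 kips.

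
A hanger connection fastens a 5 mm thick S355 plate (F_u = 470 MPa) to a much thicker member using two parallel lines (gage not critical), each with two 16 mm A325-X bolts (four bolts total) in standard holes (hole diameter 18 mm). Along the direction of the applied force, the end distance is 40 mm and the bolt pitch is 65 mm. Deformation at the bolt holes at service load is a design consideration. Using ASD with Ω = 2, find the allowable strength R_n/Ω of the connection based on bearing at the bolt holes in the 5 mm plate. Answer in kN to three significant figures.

Per bolt r_n = 1.2 l_c t F_u ≤ 2.4 d t F_u; upper limit = 2.4 × 16 × 5 × 470 / 1000 = 90.24 kN.
Edge bolt: l_c = 40 − 18/2 = 31 mm → 1.2 × 31 × 5 × 470 / 1000 = 87.42 → r_n = 87.42 kN.
Interior bolts: l_c = 65 − 18 = 47 mm → 1.2 × 47 × 5 × 470 / 1000 = 132.5 → r_n = 90.24 kN.
R_n = 2 × 87.42 + 2 × 90.24 = 355.3 kN.
Allowable strength R_n/Ω = 355.3 / 2 = 178 kN.

178 kN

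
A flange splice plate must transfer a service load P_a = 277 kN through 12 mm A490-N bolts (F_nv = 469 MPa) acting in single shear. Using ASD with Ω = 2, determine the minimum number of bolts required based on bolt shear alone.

A_b = π·12²/4 = 113.1 mm².
Per-bolt allowable strength R_n/Ω = 469 × 113.1 × 1 / 1000 / 2 = 26.52 kN.
n ≥ 277 / 26.52 = 10.44 → use 11 bolts.

11 bolts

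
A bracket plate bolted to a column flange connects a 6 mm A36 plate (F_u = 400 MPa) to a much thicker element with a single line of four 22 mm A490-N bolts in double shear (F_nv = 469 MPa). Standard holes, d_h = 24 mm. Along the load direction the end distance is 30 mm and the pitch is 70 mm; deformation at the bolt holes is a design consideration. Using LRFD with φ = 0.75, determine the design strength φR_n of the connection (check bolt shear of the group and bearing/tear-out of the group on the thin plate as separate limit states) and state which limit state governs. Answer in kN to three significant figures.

324 kN (bearing governs)

Bolt shear: A_b = π·22²/4 = 380.1 mm²; R_n = 469 × 380.1 × 4 × 2 / 1000 = 1426 kN → 0.75 × 1426 = 1070 kN.
Bearing (1.2 l_c t F_u ≤ 2.4 d t F_u): upper limit = 2.4·22·6·400 / 1000 = 126.7 kN.
  Edge l_c = 30 − 24/2 = 18 → r_n = 51.84 kN; interior l_c = 70 − 24 = 46 → r_n = 126.7 kN.
  R_n,bearing = 1·51.84 + 3·126.7 = 432 kN → 0.75 × 432 = 324 kN.
Bearing governs: 324 kN.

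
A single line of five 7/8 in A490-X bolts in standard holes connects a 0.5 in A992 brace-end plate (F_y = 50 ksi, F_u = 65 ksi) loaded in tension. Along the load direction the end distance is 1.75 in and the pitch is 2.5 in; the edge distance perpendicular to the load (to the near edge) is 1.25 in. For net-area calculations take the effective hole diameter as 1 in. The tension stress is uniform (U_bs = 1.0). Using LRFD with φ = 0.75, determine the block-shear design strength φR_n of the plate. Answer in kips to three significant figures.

Shear plane L_v = 1.75 + 4·2.5 = 11.75 in; A_gv = 11.75 × 0.5 = 5.875 in².
A_nv = (11.75 − 4.5·1) × 0.5 = 3.625 in².
A_nt = (1.25 − 0.5·1) × 0.5 = 0.375 in².
0.6 F_u A_nv = 141.4 kips; 0.6 F_y A_gv = 176.2 kips → shear rupture governs the shear term.
R_n = 141.4 + 1.0 × 65 × 0.375 = 165.8 kips.
Design strength φR_n = 0.75 × 165.8 = 124 kips.

124 kips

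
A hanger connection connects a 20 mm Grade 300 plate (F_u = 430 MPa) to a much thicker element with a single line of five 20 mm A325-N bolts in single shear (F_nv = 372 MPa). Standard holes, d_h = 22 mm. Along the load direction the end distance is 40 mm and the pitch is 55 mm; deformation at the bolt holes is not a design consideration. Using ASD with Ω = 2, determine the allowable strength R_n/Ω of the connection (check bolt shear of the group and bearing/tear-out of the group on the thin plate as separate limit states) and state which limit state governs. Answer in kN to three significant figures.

292 kN (bolt shear governs)

Bolt shear: A_b = π·20²/4 = 314.2 mm²; R_n = 372 × 314.2 × 5 × 1 / 1000 = 584.3 kN → 584.3 / 2 = 292 kN.
Bearing (1.5 l_c t F_u ≤ 3.0 d t F_u): upper limit = 3.0·20·20·430 / 1000 = 516 kN.
  Edge l_c = 40 − 22/2 = 29 → r_n = 374.1 kN; interior l_c = 55 − 22 = 33 → r_n = 425.7 kN.
  R_n,bearing = 1·374.1 + 4·425.7 = 2077 kN → 2077 / 2 = 1040 kN.
Bolt shear governs: 292 kN.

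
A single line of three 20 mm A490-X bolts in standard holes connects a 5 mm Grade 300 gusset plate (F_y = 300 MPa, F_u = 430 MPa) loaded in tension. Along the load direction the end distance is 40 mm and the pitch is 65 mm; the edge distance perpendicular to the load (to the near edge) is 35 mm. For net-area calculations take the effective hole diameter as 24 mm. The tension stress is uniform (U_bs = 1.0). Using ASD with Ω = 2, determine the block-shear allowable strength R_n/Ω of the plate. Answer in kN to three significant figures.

Shear plane L_v = 40 + 2·65 = 170 mm; A_gv = 170 × 5 = 850 mm².
A_nv = (170 − 2.5·24) × 5 = 550 mm².
A_nt = (35 − 0.5·24) × 5 = 115 mm².
0.6 F_u A_nv = 141.9 kN; 0.6 F_y A_gv = 153 kN → shear rupture governs the shear term.
R_n = 141.9 + 1.0 × 430 × 115 / 1000 = 191.4 kN.
Allowable strength R_n/Ω = 191.4 / 2 = 95.7 kN.

95.7 kN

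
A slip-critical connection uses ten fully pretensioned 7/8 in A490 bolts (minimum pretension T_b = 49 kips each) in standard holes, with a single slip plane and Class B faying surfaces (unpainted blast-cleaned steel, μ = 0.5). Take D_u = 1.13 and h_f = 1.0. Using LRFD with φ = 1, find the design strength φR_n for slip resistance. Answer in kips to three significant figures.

277 kips

R_n = μ · D_u · h_f · T_b · n_s · n_b = 0.5 × 1.13 × 1.0 × 49 × 1 × 10 = 276.8 kips.
Design strength φR_n = 1 × 276.8 = 277 kips.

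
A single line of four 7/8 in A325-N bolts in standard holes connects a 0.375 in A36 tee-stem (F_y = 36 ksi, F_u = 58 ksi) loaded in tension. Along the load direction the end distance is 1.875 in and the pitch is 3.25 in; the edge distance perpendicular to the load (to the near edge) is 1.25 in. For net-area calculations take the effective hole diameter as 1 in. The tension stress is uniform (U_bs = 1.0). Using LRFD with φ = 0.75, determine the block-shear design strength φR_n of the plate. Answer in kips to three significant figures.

Shear plane L_v = 1.875 + 3·3.25 = 11.62 in; A_gv = 11.62 × 0.375 = 4.359 in².
A_nv = (11.62 − 3.5·1) × 0.375 = 3.047 in².
A_nt = (1.25 − 0.5·1) × 0.375 = 0.2812 in².
0.6 F_u A_nv = 106 kips; 0.6 F_y A_gv = 94.16 kips → shear yielding governs the shear term.
R_n = 94.16 + 1.0 × 58 × 0.2812 = 110.5 kips.
Design strength φR_n = 0.75 × 110.5 = 82.9 kips.

82.9 kips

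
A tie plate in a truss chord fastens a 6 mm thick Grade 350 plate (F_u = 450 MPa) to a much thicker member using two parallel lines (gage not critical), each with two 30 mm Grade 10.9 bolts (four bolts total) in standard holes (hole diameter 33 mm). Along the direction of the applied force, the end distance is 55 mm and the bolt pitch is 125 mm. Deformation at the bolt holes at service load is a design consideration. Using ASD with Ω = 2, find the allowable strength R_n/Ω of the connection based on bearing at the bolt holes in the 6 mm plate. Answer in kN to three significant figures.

Per bolt r_n = 1.2 l_c t F_u ≤ 2.4 d t F_u; upper limit = 2.4 × 30 × 6 × 450 / 1000 = 194.4 kN.
Edge bolt: l_c = 55 − 33/2 = 38.5 mm → 1.2 × 38.5 × 6 × 450 / 1000 = 124.7 → r_n = 124.7 kN.
Interior bolts: l_c = 125 − 33 = 92 mm → 1.2 × 92 × 6 × 450 / 1000 = 298.1 → r_n = 194.4 kN.
R_n = 2 × 124.7 + 2 × 194.4 = 638.3 kN.
Allowable strength R_n/Ω = 638.3 / 2 = 319 kN.

319 kN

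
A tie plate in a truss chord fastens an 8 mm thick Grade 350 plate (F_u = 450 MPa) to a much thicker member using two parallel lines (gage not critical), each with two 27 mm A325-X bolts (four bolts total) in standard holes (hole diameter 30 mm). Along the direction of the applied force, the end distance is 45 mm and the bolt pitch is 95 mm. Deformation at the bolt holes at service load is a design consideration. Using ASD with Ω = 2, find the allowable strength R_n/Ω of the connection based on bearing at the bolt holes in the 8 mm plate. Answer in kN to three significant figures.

Per bolt r_n = 1.2 l_c t F_u ≤ 2.4 d t F_u; upper limit = 2.4 × 27 × 8 × 450 / 1000 = 233.3 kN.
Edge bolt: l_c = 45 − 30/2 = 30 mm → 1.2 × 30 × 8 × 450 / 1000 = 129.6 → r_n = 129.6 kN.
Interior bolts: l_c = 95 − 30 = 65 mm → 1.2 × 65 × 8 × 450 / 1000 = 280.8 → r_n = 233.3 kN.
R_n = 2 × 129.6 + 2 × 233.3 = 725.8 kN.
Allowable strength R_n/Ω = 725.8 / 2 = 363 kN.

363 kN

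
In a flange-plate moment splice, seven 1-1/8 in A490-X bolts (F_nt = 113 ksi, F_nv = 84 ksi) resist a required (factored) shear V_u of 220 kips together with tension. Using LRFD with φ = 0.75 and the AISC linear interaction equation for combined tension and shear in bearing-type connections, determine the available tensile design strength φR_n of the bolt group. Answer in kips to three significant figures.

471 kips

A_b = π·1.125²/4 = 0.994 in²; f_rv = 220 / (7 × 0.994) = 31.62 ksi.
F'_nt = 1.3 F_nt − (F_nt / φF_nv) f_rv = 1.3·113 − (113/(0.75·84))·31.62 = 90.19 ksi, capped at F_nt → F'_nt = 90.19 ksi.
R_n = F'_nt · A_b · n = 90.19 × 0.994 × 7 = 627.5 kips.
Design strength φR_n = 0.75 × 627.5 = 471 kips.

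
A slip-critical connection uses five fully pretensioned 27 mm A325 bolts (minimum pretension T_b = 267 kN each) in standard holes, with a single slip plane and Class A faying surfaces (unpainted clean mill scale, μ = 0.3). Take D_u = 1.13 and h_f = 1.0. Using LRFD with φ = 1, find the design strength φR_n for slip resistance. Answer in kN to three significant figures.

453 kN

R_n = μ · D_u · h_f · T_b · n_s · n_b = 0.3 × 1.13 × 1.0 × 267 × 1 × 5 = 452.6 kN.
Design strength φR_n = 1 × 452.6 = 453 kN.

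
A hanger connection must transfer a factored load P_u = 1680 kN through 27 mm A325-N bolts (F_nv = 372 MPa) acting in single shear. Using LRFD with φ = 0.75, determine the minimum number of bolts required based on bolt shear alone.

A_b = π·27²/4 = 572.6 mm².
Per-bolt design strength φR_n = 0.75 × 372 × 572.6 × 1 / 1000 = 159.7 kN.
n ≥ 1680 / 159.7 = 10.52 → use 11 bolts.

11 bolts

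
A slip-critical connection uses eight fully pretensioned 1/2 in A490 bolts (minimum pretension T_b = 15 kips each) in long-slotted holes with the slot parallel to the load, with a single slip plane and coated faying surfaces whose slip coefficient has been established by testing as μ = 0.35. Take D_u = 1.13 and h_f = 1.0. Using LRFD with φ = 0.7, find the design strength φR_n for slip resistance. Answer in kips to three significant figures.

33.2 kips

R_n = μ · D_u · h_f · T_b · n_s · n_b = 0.35 × 1.13 × 1.0 × 15 × 1 × 8 = 47.46 kips.
Design strength φR_n = 0.7 × 47.46 = 33.2 kips.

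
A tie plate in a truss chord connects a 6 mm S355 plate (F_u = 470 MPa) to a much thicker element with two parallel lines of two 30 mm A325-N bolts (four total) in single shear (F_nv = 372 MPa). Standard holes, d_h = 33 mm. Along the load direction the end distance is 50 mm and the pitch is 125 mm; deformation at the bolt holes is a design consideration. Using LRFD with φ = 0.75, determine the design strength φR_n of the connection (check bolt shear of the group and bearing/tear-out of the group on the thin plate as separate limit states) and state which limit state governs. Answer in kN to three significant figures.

Bolt shear: A_b = π·30²/4 = 706.9 mm²; R_n = 372 × 706.9 × 4 × 1 / 1000 = 1052 kN → 0.75 × 1052 = 789 kN.
Bearing (1.2 l_c t F_u ≤ 2.4 d t F_u): upper limit = 2.4·30·6·470 / 1000 = 203 kN.
  Edge l_c = 50 − 33/2 = 33.5 → r_n = 113.4 kN; interior l_c = 125 − 33 = 92 → r_n = 203 kN.
  R_n,bearing = 2·113.4 + 2·203 = 632.8 kN → 0.75 × 632.8 = 475 kN.
Bearing governs: 475 kN.

475 kN (bearing governs)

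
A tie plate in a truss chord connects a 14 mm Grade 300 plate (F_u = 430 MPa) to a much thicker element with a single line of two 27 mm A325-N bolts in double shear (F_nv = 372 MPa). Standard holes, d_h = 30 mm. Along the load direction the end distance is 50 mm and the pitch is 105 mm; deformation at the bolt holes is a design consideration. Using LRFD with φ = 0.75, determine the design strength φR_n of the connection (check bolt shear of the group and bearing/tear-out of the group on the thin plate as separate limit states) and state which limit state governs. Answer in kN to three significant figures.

482 kN (bearing governs)

Bolt shear: A_b = π·27²/4 = 572.6 mm²; R_n = 372 × 572.6 × 2 × 2 / 1000 = 852 kN → 0.75 × 852 = 639 kN.
Bearing (1.2 l_c t F_u ≤ 2.4 d t F_u): upper limit = 2.4·27·14·430 / 1000 = 390.1 kN.
  Edge l_c = 50 − 30/2 = 35 → r_n = 252.8 kN; interior l_c = 105 − 30 = 75 → r_n = 390.1 kN.
  R_n,bearing = 1·252.8 + 1·390.1 = 642.9 kN → 0.75 × 642.9 = 482 kN.
Bearing governs: 482 kN.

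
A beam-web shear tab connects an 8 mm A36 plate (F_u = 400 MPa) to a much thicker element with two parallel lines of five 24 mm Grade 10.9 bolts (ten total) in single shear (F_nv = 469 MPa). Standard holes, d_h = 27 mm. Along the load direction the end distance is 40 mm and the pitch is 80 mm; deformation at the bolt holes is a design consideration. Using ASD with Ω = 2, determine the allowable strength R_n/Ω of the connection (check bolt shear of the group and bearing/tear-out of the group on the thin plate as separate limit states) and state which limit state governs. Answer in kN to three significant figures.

839 kN (bearing governs)

Bolt shear: A_b = π·24²/4 = 452.4 mm²; R_n = 469 × 452.4 × 10 × 1 / 1000 = 2122 kN → 2122 / 2 = 1060 kN.
Bearing (1.2 l_c t F_u ≤ 2.4 d t F_u): upper limit = 2.4·24·8·400 / 1000 = 184.3 kN.
  Edge l_c = 40 − 27/2 = 26.5 → r_n = 101.8 kN; interior l_c = 80 − 27 = 53 → r_n = 184.3 kN.
  R_n,bearing = 2·101.8 + 8·184.3 = 1678 kN → 1678 / 2 = 839 kN.
Bearing governs: 839 kN.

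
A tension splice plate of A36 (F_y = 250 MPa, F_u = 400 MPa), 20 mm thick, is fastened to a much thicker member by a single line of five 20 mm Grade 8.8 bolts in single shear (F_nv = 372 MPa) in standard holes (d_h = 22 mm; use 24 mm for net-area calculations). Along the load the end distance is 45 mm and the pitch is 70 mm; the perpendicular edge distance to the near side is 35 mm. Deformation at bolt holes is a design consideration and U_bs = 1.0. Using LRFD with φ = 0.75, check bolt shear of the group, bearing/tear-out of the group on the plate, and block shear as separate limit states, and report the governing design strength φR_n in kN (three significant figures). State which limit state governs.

Bolt shear: A_b = π·20²/4 = 314.2 mm²; R_n = 372 × 314.2 × 5 × 1 / 1000 = 584.3 kN → 0.75 × 584.3 = 438 kN.
Bearing: edge l_c = 34, r_n = 326.4 kN; interior l_c = 48, r_n = 384 kN; R_n = 326.4 + 4·384 = 1862 kN → 1400 kN.
Block shear: A_gv = 6500, A_nv = 4340, A_nt = 460 mm²; R_n = min(0.6F_uA_nv, 0.6F_yA_gv) + U_bs·F_u·A_nt = 1159 kN → 869 kN.
Bolt shear governs: 438 kN.

438 kN (bolt shear governs)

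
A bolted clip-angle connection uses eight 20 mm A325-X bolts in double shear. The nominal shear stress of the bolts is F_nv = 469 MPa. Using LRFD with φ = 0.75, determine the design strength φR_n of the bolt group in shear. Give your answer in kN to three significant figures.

A_b = π × 20² / 4 = 314.2 mm².
R_n = F_nv · A_b · n · n_s = 469 × 314.2 × 8 × 2 / 1000 = 2357 kN.
Design strength φR_n = 0.75 × 2357 = 1770 kN.

1770 kN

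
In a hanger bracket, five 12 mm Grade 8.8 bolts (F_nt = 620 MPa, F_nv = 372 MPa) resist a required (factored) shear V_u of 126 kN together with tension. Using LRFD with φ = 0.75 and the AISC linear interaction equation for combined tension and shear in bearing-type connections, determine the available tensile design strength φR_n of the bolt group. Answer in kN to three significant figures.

132 kN

A_b = π·12²/4 = 113.1 mm²; f_rv = 126 × 1000 / (5 × 113.1) = 222.8 MPa.
F'_nt = 1.3 F_nt − (F_nt / φF_nv) f_rv = 1.3·620 − (620/(0.75·372))·222.8 = 310.9 MPa, capped at F_nt → F'_nt = 310.9 MPa.
R_n = F'_nt · A_b · n = 310.9 × 113.1 × 5 / 1000 = 175.8 kN.
Design strength φR_n = 0.75 × 175.8 = 132 kN.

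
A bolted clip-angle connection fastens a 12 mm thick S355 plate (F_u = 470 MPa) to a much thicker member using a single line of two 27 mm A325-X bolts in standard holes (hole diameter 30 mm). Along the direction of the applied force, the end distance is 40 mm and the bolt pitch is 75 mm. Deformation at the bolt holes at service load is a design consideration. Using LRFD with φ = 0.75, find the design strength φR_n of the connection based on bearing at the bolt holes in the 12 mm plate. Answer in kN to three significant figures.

355 kN

Per bolt r_n = 1.2 l_c t F_u ≤ 2.4 d t F_u; upper limit = 2.4 × 27 × 12 × 470 / 1000 = 365.5 kN.
Edge bolt: l_c = 40 − 30/2 = 25 mm → 1.2 × 25 × 12 × 470 / 1000 = 169.2 → r_n = 169.2 kN.
Interior bolts: l_c = 75 − 30 = 45 mm → 1.2 × 45 × 12 × 470 / 1000 = 304.6 → r_n = 304.6 kN.
R_n = 1 × 169.2 + 1 × 304.6 = 473.8 kN.
Design strength φR_n = 0.75 × 473.8 = 355 kN.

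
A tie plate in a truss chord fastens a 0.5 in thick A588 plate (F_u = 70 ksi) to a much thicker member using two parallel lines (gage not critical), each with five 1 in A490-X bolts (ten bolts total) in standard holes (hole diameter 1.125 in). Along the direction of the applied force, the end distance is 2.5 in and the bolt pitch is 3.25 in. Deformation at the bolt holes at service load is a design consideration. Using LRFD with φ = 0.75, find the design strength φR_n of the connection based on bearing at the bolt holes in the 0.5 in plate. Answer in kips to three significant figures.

Per bolt r_n = 1.2 l_c t F_u ≤ 2.4 d t F_u; upper limit = 2.4 × 1 × 0.5 × 70 = 84 kips.
Edge bolt: l_c = 2.5 − 1.125/2 = 1.938 in → 1.2 × 1.938 × 0.5 × 70 = 81.37 → r_n = 81.37 kips.
Interior bolts: l_c = 3.25 − 1.125 = 2.125 in → 1.2 × 2.125 × 0.5 × 70 = 89.25 → r_n = 84 kips.
R_n = 2 × 81.37 + 8 × 84 = 834.8 kips.
Design strength φR_n = 0.75 × 834.8 = 626 kips.

626 kips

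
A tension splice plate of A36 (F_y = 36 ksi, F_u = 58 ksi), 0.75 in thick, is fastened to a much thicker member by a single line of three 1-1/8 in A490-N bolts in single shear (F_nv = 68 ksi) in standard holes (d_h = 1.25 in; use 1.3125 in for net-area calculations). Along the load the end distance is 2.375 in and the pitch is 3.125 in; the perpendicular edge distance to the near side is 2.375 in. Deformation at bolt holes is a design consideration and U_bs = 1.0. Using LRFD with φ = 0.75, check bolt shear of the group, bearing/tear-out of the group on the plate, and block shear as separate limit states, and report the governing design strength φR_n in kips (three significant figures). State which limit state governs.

Bolt shear: A_b = π·1.125²/4 = 0.994 in²; R_n = 68 × 0.994 × 3 × 1 = 202.8 kips → 0.75 × 202.8 = 152 kips.
Bearing: edge l_c = 1.75, r_n = 91.35 kips; interior l_c = 1.875, r_n = 97.88 kips; R_n = 91.35 + 2·97.88 = 287.1 kips → 215 kips.
Block shear: A_gv = 6.469, A_nv = 4.008, A_nt = 1.289 in²; R_n = min(0.6F_uA_nv, 0.6F_yA_gv) + U_bs·F_u·A_nt = 214.2 kips → 161 kips.
Bolt shear governs: 152 kips.

152 kips (bolt shear governs)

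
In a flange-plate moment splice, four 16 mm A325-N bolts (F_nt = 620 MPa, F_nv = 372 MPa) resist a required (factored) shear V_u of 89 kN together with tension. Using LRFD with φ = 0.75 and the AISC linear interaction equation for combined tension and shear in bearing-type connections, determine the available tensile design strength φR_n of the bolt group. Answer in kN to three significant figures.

338 kN

A_b = π·16²/4 = 201.1 mm²; f_rv = 89 × 1000 / (4 × 201.1) = 110.7 MPa.
F'_nt = 1.3 F_nt − (F_nt / φF_nv) f_rv = 1.3·620 − (620/(0.75·372))·110.7 = 560.1 MPa, capped at F_nt → F'_nt = 560.1 MPa.
R_n = F'_nt · A_b · n = 560.1 × 201.1 × 4 / 1000 = 450.4 kN.
Design strength φR_n = 0.75 × 450.4 = 338 kN.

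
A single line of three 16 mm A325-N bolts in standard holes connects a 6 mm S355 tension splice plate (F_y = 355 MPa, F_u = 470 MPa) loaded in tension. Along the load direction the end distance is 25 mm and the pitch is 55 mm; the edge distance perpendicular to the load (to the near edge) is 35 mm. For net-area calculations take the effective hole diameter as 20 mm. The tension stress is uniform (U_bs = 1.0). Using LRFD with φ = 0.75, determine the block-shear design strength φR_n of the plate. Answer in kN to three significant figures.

161 kN

Shear plane L_v = 25 + 2·55 = 135 mm; A_gv = 135 × 6 = 810 mm².
A_nv = (135 − 2.5·20) × 6 = 510 mm².
A_nt = (35 − 0.5·20) × 6 = 150 mm².
0.6 F_u A_nv = 143.8 kN; 0.6 F_y A_gv = 172.5 kN → shear rupture governs the shear term.
R_n = 143.8 + 1.0 × 470 × 150 / 1000 = 214.3 kN.
Design strength φR_n = 0.75 × 214.3 = 161 kN.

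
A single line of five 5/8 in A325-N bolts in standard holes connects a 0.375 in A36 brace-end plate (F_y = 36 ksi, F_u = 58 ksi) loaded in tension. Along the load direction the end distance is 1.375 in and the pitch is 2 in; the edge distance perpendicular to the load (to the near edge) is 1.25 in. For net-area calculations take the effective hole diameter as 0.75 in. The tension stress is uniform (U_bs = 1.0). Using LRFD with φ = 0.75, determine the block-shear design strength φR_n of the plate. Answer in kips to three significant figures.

Shear plane L_v = 1.375 + 4·2 = 9.375 in; A_gv = 9.375 × 0.375 = 3.516 in².
A_nv = (9.375 − 4.5·0.75) × 0.375 = 2.25 in².
A_nt = (1.25 − 0.5·0.75) × 0.375 = 0.3281 in².
0.6 F_u A_nv = 78.3 kips; 0.6 F_y A_gv = 75.94 kips → shear yielding governs the shear term.
R_n = 75.94 + 1.0 × 58 × 0.3281 = 94.97 kips.
Design strength φR_n = 0.75 × 94.97 = 71.2 kips.

71.2 kips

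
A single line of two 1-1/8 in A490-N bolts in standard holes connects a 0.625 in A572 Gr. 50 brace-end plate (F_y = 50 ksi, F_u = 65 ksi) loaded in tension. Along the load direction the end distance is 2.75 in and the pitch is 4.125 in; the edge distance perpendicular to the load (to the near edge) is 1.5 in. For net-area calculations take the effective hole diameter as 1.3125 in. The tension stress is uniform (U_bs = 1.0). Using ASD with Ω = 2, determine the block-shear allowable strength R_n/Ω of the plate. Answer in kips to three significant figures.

76.9 kips

Shear plane L_v = 2.75 + 1·4.125 = 6.875 in; A_gv = 6.875 × 0.625 = 4.297 in².
A_nv = (6.875 − 1.5·1.3125) × 0.625 = 3.066 in².
A_nt = (1.5 − 0.5·1.3125) × 0.625 = 0.5273 in².
0.6 F_u A_nv = 119.6 kips; 0.6 F_y A_gv = 128.9 kips → shear rupture governs the shear term.
R_n = 119.6 + 1.0 × 65 × 0.5273 = 153.9 kips.
Allowable strength R_n/Ω = 153.9 / 2 = 76.9 kips.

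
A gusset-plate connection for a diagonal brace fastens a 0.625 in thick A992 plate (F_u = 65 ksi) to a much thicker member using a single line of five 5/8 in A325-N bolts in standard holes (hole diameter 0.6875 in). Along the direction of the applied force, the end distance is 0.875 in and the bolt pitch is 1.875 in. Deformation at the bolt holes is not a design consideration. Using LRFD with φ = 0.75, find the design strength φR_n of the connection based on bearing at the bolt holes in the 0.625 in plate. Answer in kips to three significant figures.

Per bolt r_n = 1.5 l_c t F_u ≤ 3.0 d t F_u; upper limit = 3.0 × 0.625 × 0.625 × 65 = 76.17 kips.
Edge bolt: l_c = 0.875 − 0.6875/2 = 0.5312 in → 1.5 × 0.5312 × 0.625 × 65 = 32.37 → r_n = 32.37 kips.
Interior bolts: l_c = 1.875 − 0.6875 = 1.188 in → 1.5 × 1.188 × 0.625 × 65 = 72.36 → r_n = 72.36 kips.
R_n = 1 × 32.37 + 4 × 72.36 = 321.8 kips.
Design strength φR_n = 0.75 × 321.8 = 241 kips.

241 kips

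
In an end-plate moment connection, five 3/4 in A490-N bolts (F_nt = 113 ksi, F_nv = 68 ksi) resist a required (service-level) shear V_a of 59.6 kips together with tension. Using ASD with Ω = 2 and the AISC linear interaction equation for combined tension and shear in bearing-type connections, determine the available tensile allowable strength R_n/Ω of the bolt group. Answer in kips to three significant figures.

63.2 kips

A_b = π·0.75²/4 = 0.4418 in²; f_rv = 59.6 / (5 × 0.4418) = 26.98 ksi.
F'_nt = 1.3 F_nt − (Ω F_nt / F_nv) f_rv = 1.3·113 − (2·113/68)·26.98 = 57.23 ksi, capped at F_nt → F'_nt = 57.23 ksi.
R_n = F'_nt · A_b · n = 57.23 × 0.4418 × 5 = 126.4 kips.
Allowable strength R_n/Ω = 126.4 / 2 = 63.2 kips.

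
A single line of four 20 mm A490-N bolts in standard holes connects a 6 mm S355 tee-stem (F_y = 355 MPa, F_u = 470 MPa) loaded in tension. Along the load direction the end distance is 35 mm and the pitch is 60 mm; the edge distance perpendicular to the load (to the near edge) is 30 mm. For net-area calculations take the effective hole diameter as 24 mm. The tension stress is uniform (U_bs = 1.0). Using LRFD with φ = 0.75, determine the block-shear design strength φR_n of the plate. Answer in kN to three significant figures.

Shear plane L_v = 35 + 3·60 = 215 mm; A_gv = 215 × 6 = 1290 mm².
A_nv = (215 − 3.5·24) × 6 = 786 mm².
A_nt = (30 − 0.5·24) × 6 = 108 mm².
0.6 F_u A_nv = 221.7 kN; 0.6 F_y A_gv = 274.8 kN → shear rupture governs the shear term.
R_n = 221.7 + 1.0 × 470 × 108 / 1000 = 272.4 kN.
Design strength φR_n = 0.75 × 272.4 = 204 kN.

204 kN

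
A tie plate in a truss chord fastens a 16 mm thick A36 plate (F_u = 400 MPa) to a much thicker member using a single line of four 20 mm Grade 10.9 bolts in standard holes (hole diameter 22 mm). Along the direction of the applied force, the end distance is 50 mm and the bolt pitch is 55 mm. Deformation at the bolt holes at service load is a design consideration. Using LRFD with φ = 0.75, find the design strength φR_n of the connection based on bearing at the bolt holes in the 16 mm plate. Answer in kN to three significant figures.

Per bolt r_n = 1.2 l_c t F_u ≤ 2.4 d t F_u; upper limit = 2.4 × 20 × 16 × 400 / 1000 = 307.2 kN.
Edge bolt: l_c = 50 − 22/2 = 39 mm → 1.2 × 39 × 16 × 400 / 1000 = 299.5 → r_n = 299.5 kN.
Interior bolts: l_c = 55 − 22 = 33 mm → 1.2 × 33 × 16 × 400 / 1000 = 253.4 → r_n = 253.4 kN.
R_n = 1 × 299.5 + 3 × 253.4 = 1060 kN.
Design strength φR_n = 0.75 × 1060 = 795 kN.

795 kN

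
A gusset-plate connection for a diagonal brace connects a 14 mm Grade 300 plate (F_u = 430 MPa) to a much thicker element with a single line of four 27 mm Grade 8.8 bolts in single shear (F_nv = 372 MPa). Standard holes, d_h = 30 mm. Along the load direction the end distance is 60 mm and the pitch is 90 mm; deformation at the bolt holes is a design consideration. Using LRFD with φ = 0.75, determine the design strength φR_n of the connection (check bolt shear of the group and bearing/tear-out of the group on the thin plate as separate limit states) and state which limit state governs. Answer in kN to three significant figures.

Bolt shear: A_b = π·27²/4 = 572.6 mm²; R_n = 372 × 572.6 × 4 × 1 / 1000 = 852 kN → 0.75 × 852 = 639 kN.
Bearing (1.2 l_c t F_u ≤ 2.4 d t F_u): upper limit = 2.4·27·14·430 / 1000 = 390.1 kN.
  Edge l_c = 60 − 30/2 = 45 → r_n = 325.1 kN; interior l_c = 90 − 30 = 60 → r_n = 390.1 kN.
  R_n,bearing = 1·325.1 + 3·390.1 = 1495 kN → 0.75 × 1495 = 1120 kN.
Bolt shear governs: 639 kN.

639 kN (bolt shear governs)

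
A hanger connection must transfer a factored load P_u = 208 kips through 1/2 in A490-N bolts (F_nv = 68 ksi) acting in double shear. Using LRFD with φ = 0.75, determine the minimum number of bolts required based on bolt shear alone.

11 bolts

A_b = π·0.5²/4 = 0.1963 in².
Per-bolt design strength φR_n = 0.75 × 68 × 0.1963 × 2 = 20.03 kips.
n ≥ 208 / 20.03 = 10.39 → use 11 bolts.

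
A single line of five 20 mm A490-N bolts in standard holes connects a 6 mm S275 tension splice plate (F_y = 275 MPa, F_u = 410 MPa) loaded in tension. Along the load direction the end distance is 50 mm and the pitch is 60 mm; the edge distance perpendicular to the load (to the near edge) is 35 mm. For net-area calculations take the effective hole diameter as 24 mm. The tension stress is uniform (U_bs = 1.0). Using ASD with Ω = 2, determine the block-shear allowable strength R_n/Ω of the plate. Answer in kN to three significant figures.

163 kN

Shear plane L_v = 50 + 4·60 = 290 mm; A_gv = 290 × 6 = 1740 mm².
A_nv = (290 − 4.5·24) × 6 = 1092 mm².
A_nt = (35 − 0.5·24) × 6 = 138 mm².
0.6 F_u A_nv = 268.6 kN; 0.6 F_y A_gv = 287.1 kN → shear rupture governs the shear term.
R_n = 268.6 + 1.0 × 410 × 138 / 1000 = 325.2 kN.
Allowable strength R_n/Ω = 325.2 / 2 = 163 kN.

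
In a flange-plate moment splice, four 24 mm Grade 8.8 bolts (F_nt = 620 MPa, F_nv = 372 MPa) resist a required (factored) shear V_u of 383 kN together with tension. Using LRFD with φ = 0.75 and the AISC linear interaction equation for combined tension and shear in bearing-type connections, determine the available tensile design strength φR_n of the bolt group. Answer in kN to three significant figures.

A_b = π·24²/4 = 452.4 mm²; f_rv = 383 × 1000 / (4 × 452.4) = 211.7 MPa.
F'_nt = 1.3 F_nt − (F_nt / φF_nv) f_rv = 1.3·620 − (620/(0.75·372))·211.7 = 335.7 MPa, capped at F_nt → F'_nt = 335.7 MPa.
R_n = F'_nt · A_b · n = 335.7 × 452.4 × 4 / 1000 = 607.4 kN.
Design strength φR_n = 0.75 × 607.4 = 456 kN.

456 kN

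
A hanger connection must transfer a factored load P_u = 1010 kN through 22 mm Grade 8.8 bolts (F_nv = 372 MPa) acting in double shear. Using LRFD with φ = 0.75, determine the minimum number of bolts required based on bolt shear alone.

A_b = π·22²/4 = 380.1 mm².
Per-bolt design strength φR_n = 0.75 × 372 × 380.1 × 2 / 1000 = 212.1 kN.
n ≥ 1010 / 212.1 = 4.762 → use 5 bolts.

5 bolts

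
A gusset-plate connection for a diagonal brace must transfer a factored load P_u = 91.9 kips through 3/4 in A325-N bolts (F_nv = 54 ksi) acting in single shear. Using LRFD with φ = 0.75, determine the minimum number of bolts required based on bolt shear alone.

6 bolts

A_b = π·0.75²/4 = 0.4418 in².
Per-bolt design strength φR_n = 0.75 × 54 × 0.4418 × 1 = 17.89 kips.
n ≥ 91.9 / 17.89 = 5.136 → use 6 bolts.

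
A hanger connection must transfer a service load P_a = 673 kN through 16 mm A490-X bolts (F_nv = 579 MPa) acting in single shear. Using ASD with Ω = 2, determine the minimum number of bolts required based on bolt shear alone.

12 bolts

A_b = π·16²/4 = 201.1 mm².
Per-bolt allowable strength R_n/Ω = 579 × 201.1 × 1 / 1000 / 2 = 58.21 kN.
n ≥ 673 / 58.21 = 11.56 → use 12 bolts.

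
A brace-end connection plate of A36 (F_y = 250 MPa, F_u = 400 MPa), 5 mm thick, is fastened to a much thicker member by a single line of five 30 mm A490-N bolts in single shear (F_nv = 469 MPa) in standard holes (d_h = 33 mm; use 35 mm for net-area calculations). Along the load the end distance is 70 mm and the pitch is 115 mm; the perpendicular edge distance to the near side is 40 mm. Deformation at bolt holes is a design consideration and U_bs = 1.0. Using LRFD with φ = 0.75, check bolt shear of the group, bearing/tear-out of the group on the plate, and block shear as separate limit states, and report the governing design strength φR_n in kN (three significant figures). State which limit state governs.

Bolt shear: A_b = π·30²/4 = 706.9 mm²; R_n = 469 × 706.9 × 5 × 1 / 1000 = 1658 kN → 0.75 × 1658 = 1240 kN.
Bearing: edge l_c = 53.5, r_n = 128.4 kN; interior l_c = 82, r_n = 144 kN; R_n = 128.4 + 4·144 = 704.4 kN → 528 kN.
Block shear: A_gv = 2650, A_nv = 1862, A_nt = 112.5 mm²; R_n = min(0.6F_uA_nv, 0.6F_yA_gv) + U_bs·F_u·A_nt = 442.5 kN → 332 kN.
Block shear governs: 332 kN.

332 kN (block shear governs)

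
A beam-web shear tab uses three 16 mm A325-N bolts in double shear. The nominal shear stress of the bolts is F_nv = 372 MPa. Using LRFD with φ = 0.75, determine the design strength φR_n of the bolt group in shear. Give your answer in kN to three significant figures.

337 kN

A_b = π × 16² / 4 = 201.1 mm².
R_n = F_nv · A_b · n · n_s = 372 × 201.1 × 3 × 2 / 1000 = 448.8 kN.
Design strength φR_n = 0.75 × 448.8 = 337 kN.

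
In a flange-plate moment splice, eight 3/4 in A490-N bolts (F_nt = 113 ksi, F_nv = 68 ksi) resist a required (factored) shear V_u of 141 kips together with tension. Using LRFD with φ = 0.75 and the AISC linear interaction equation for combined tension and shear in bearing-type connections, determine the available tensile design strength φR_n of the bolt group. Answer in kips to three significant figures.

A_b = π·0.75²/4 = 0.4418 in²; f_rv = 141 / (8 × 0.4418) = 39.89 ksi.
F'_nt = 1.3 F_nt − (F_nt / φF_nv) f_rv = 1.3·113 − (113/(0.75·68))·39.89 = 58.51 ksi, capped at F_nt → F'_nt = 58.51 ksi.
R_n = F'_nt · A_b · n = 58.51 × 0.4418 × 8 = 206.8 kips.
Design strength φR_n = 0.75 × 206.8 = 155 kips.

155 kips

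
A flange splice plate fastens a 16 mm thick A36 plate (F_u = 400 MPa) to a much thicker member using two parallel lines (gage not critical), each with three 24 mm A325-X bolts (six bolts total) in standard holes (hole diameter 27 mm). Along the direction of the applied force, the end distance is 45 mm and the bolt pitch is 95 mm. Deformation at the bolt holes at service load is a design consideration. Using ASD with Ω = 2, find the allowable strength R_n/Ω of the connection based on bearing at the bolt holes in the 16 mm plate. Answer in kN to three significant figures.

979 kN

Per bolt r_n = 1.2 l_c t F_u ≤ 2.4 d t F_u; upper limit = 2.4 × 24 × 16 × 400 / 1000 = 368.6 kN.
Edge bolt: l_c = 45 − 27/2 = 31.5 mm → 1.2 × 31.5 × 16 × 400 / 1000 = 241.9 → r_n = 241.9 kN.
Interior bolts: l_c = 95 − 27 = 68 mm → 1.2 × 68 × 16 × 400 / 1000 = 522.2 → r_n = 368.6 kN.
R_n = 2 × 241.9 + 4 × 368.6 = 1958 kN.
Allowable strength R_n/Ω = 1958 / 2 = 979 kN.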